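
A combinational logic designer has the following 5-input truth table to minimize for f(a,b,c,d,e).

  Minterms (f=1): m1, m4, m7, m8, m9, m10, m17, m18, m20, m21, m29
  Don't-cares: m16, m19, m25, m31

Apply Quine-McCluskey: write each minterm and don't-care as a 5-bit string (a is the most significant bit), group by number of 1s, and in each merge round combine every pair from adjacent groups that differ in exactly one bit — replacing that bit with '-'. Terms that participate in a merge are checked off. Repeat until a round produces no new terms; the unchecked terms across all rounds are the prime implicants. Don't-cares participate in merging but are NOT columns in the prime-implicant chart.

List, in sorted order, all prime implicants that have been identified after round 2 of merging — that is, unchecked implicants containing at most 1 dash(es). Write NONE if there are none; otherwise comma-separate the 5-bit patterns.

size-2^0 implicants → 00001(✓)  00100(✓)  00111  01000(✓)  01001(✓)  01010(✓)  10000(✓)  10001(✓)  10010(✓)  10011(✓)  10100(✓)  10101(✓)  11001(✓)  11101(✓)  11111(✓)
size-2^1 implicants → -0001(✓)  -0100  -1001(✓)  0-001(✓)  010-0  0100-  1-001(✓)  1-101(✓)  10-00(✓)  10-01(✓)  100-0(✓)  100-1(✓)  1000-(✓)  1001-(✓)  1010-(✓)  11-01(✓)  111-1
size-2^2 implicants → --001  1--01  10-0-  100--
Unchecked terms (primes): --001, -0100, 00111, 010-0, 0100-, 1--01, 10-0-, 100--, 111-1

-0100, 00111, 010-0, 0100-, 111-1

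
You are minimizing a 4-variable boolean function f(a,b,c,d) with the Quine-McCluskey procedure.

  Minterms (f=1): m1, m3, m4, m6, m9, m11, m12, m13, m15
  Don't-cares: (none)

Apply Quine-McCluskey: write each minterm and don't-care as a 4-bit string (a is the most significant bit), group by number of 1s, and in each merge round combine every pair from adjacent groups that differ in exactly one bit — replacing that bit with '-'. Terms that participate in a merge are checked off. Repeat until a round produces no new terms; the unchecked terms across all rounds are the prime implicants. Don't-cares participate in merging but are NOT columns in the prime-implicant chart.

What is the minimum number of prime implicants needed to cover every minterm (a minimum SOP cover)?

4

size-2^0 implicants → 0001(✓)  0011(✓)  0100(✓)  0110(✓)  1001(✓)  1011(✓)  1100(✓)  1101(✓)  1111(✓)
size-2^1 implicants → -001(✓)  -011(✓)  -100  00-1(✓)  01-0  1-01(✓)  1-11(✓)  10-1(✓)  11-1(✓)  110-
size-2^2 implicants → -0-1  1--1
Unchecked terms (primes): -0-1, -100, 01-0, 1--1, 110-
Minterm coverage:
  m1 ⊆ -0-1 [E]
  m3 ⊆ -0-1 [E]
  m4 ⊆ -100,01-0
  m6 ⊆ 01-0 [E]
  m9 ⊆ -0-1,1--1
  m11 ⊆ -0-1,1--1
  m12 ⊆ -100,110-
  m13 ⊆ 1--1,110-
  m15 ⊆ 1--1 [E]
E = {-0-1, 01-0, 1--1}
Petrick residual → -100
Cover = b'd + bc'd' + a'bd' + ad  |cover|=4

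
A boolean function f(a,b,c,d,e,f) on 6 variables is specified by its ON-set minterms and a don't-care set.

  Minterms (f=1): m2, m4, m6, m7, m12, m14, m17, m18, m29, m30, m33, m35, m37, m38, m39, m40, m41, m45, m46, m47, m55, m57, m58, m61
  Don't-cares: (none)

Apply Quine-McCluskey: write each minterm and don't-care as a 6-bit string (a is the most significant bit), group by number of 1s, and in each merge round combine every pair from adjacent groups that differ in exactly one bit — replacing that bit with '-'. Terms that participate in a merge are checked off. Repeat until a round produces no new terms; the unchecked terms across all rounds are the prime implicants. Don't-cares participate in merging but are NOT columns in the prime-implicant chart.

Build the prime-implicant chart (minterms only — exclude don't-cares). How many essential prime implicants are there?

size-2^0 implicants → 000010(✓)  000100(✓)  000110(✓)  000111(✓)  001100(✓)  001110(✓)  010001  010010(✓)  011101(✓)  011110(✓)  100001(✓)  100011(✓)  100101(✓)  100110(✓)  100111(✓)  101000(✓)  101001(✓)  101101(✓)  101110(✓)  101111(✓)  110111(✓)  111001(✓)  111010  111101(✓)
size-2^1 implicants → -00110(✓)  -00111(✓)  -01110(✓)  -11101  0-0010  0-1110  00-100(✓)  00-110(✓)  000-10  0001-0(✓)  00011-(✓)  0011-0(✓)  1-0111  1-1001(✓)  1-1101(✓)  10-001(✓)  10-101(✓)  10-110(✓)  10-111(✓)  100-01(✓)  100-11(✓)  1000-1(✓)  1001-1(✓)  10011-(✓)  101-01(✓)  10100-  1011-1(✓)  10111-(✓)  111-01(✓)
size-2^2 implicants → -0-110  -0011-  00-1-0  1-1-01  10--01  10-1-1  10-11-  100--1
Unchecked terms (primes): -0-110, -0011-, -11101, 0-0010, 0-1110, 00-1-0, 000-10, 010001, 1-0111, 1-1-01, 10--01, 10-1-1, 10-11-, 100--1, 10100-, 111010
Minterm coverage:
  m2 ⊆ 0-0010,000-10
  m4 ⊆ 00-1-0 [E]
  m6 ⊆ -0-110,-0011-,00-1-0,000-10
  m7 ⊆ -0011- [E]
  m12 ⊆ 00-1-0 [E]
  m14 ⊆ -0-110,0-1110,00-1-0
  m17 ⊆ 010001 [E]
  m18 ⊆ 0-0010 [E]
  m29 ⊆ -11101 [E]
  m30 ⊆ 0-1110 [E]
  m33 ⊆ 10--01,100--1
  m35 ⊆ 100--1 [E]
  m37 ⊆ 10--01,10-1-1,100--1
  m38 ⊆ -0-110,-0011-,10-11-
  m39 ⊆ -0011-,1-0111,10-1-1,10-11-,100--1
  m40 ⊆ 10100- [E]
  m41 ⊆ 1-1-01,10--01,10100-
  m45 ⊆ 1-1-01,10--01,10-1-1
  m46 ⊆ -0-110,10-11-
  m47 ⊆ 10-1-1,10-11-
  m55 ⊆ 1-0111 [E]
  m57 ⊆ 1-1-01 [E]
  m58 ⊆ 111010 [E]
  m61 ⊆ -11101,1-1-01
E = {-0011-, -11101, 0-0010, 0-1110, 00-1-0, 010001, 1-0111, 1-1-01, 100--1, 10100-, 111010}

11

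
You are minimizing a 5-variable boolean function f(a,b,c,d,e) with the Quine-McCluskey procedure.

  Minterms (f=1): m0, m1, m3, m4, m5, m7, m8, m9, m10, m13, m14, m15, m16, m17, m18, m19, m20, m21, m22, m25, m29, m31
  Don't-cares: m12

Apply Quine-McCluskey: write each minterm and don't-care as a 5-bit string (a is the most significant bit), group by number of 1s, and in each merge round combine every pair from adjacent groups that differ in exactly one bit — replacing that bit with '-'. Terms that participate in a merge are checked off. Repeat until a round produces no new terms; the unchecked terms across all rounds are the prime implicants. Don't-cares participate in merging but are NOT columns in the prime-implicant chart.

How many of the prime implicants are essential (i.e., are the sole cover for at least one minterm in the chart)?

[col 0] 00000*, 00001*, 00011*, 00100*, 00101*, 00111*, 01000*, 01001*, 01010*, 01100*, 01101*, 01110*, 01111*, 10000*, 10001*, 10010*, 10011*, 10100*, 10101*, 10110*, 11001*, 11101*, 11111*
[col 1] -0000*, -0001*, -0011*, -0100*, -0101*, -1001*, -1101*, -1111*, 0-000*, 0-001*, 0-100*, 0-101*, 0-111*, 00-00*, 00-01*, 00-11*, 000-1*, 0000-*, 001-1*, 0010-*, 01-00*, 01-01*, 01-10*, 010-0*, 0100-*, 011-0*, 011-1*, 0110-*, 0111-*, 1-001*, 1-101*, 10-00*, 10-01*, 10-10*, 100-0*, 100-1*, 1000-*, 1001-*, 101-0*, 1010-*, 11-01*, 111-1*
[col 2] --001*, --101*, -0-00*, -0-01*, -00-1, -000-*, -010-*, -1-01*, -11-1, 0--00*, 0--01*, 0-00-*, 0-1-1, 0-10-*, 00--1, 00-0-*, 01--0, 01-0-*, 011--, 1--01*, 10--0, 10-0-*, 100--
[col 3] ---01, -0-0-, 0--0-
Prime implicants: ---01, -0-0-, -00-1, -11-1, 0--0-, 0-1-1, 00--1, 01--0, 011--, 10--0, 100--
PI chart (minterm → PIs covering it):
  0 | -0-0-,0--0-
  1 | ---01,-0-0-,-00-1,0--0-,00--1
  3 | -00-1,00--1
  4 | -0-0-,0--0-
  5 | ---01,-0-0-,0--0-,0-1-1,00--1
  7 | 0-1-1,00--1
  8 | 0--0-,01--0
  9 | ---01,0--0-
  10 | 01--0  (sole → essential)
  13 | ---01,-11-1,0--0-,0-1-1,011--
  14 | 01--0,011--
  15 | -11-1,0-1-1,011--
  16 | -0-0-,10--0,100--
  17 | ---01,-0-0-,-00-1,100--
  18 | 10--0,100--
  19 | -00-1,100--
  20 | -0-0-,10--0
  21 | ---01,-0-0-
  22 | 10--0  (sole → essential)
  25 | ---01  (sole → essential)
  29 | ---01,-11-1
  31 | -11-1  (sole → essential)
Essential prime implicants: ---01, -11-1, 01--0, 10--0

4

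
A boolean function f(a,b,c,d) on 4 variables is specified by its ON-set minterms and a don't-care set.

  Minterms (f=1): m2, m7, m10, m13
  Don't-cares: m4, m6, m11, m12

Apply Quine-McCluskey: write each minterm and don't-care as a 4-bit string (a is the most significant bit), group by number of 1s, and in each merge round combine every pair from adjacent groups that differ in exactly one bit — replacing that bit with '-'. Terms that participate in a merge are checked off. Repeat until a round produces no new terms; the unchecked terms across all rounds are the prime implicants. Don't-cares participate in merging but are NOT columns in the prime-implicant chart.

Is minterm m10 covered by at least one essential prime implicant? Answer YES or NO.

NO

Round 0: 0010✓ 0100✓ 0110✓ 0111✓ 1010✓ 1011✓ 1100✓ 1101✓
Round 1: -010 -100 0-10 01-0 011- 101- 110-
PIs = {-010, -100, 0-10, 01-0, 011-, 101-, 110-}
Coverage chart:
  m2: -010,0-10
  m7: 011- ←essential
  m10: -010,101-
  m13: 110- ←essential
Essential: 011-, 110-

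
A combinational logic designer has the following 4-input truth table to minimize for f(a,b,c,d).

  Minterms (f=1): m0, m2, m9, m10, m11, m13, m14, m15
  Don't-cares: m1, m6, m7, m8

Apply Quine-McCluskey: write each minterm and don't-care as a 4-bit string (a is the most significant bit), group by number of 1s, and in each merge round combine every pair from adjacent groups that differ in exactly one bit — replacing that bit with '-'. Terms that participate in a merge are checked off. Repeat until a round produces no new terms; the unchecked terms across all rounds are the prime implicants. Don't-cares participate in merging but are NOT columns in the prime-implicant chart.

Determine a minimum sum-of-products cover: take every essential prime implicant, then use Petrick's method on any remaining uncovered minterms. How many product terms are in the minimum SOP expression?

Round 0: 0000✓ 0001✓ 0010✓ 0110✓ 0111✓ 1000✓ 1001✓ 1010✓ 1011✓ 1101✓ 1110✓ 1111✓
Round 1: -000✓ -001✓ -010✓ -110✓ -111✓ 0-10✓ 00-0✓ 000-✓ 011-✓ 1-01✓ 1-10✓ 1-11✓ 10-0✓ 10-1✓ 100-✓ 101-✓ 11-1✓ 111-✓
Round 2: --10 -0-0 -00- -11- 1--1 1-1- 10--
PIs = {--10, -0-0, -00-, -11-, 1--1, 1-1-, 10--}
Coverage chart:
  m0: -0-0,-00-
  m2: --10,-0-0
  m9: -00-,1--1,10--
  m10: --10,-0-0,1-1-,10--
  m11: 1--1,1-1-,10--
  m13: 1--1 ←essential
  m14: --10,-11-,1-1-
  m15: -11-,1--1,1-1-
Essential: 1--1
Petrick residual → --10, -0-0
Min cover (3 terms): cd' + b'd' + ad

3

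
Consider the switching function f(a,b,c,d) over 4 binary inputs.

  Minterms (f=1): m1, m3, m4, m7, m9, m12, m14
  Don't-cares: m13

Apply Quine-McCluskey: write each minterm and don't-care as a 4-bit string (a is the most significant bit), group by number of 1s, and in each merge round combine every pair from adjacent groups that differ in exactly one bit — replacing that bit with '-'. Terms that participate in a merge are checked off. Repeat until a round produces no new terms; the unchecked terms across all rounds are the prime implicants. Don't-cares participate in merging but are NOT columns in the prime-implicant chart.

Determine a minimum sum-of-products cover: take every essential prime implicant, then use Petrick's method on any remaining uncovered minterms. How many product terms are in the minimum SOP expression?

4

Round 0: 0001✓ 0011✓ 0100✓ 0111✓ 1001✓ 1100✓ 1101✓ 1110✓
Round 1: -001 -100 0-11 00-1 1-01 11-0 110-
PIs = {-001, -100, 0-11, 00-1, 1-01, 11-0, 110-}
Coverage chart:
  m1: -001,00-1
  m3: 0-11,00-1
  m4: -100 ←essential
  m7: 0-11 ←essential
  m9: -001,1-01
  m12: -100,11-0,110-
  m14: 11-0 ←essential
Essential: -100, 0-11, 11-0
Petrick residual → -001
Min cover (4 terms): b'c'd + bc'd' + a'cd + abd'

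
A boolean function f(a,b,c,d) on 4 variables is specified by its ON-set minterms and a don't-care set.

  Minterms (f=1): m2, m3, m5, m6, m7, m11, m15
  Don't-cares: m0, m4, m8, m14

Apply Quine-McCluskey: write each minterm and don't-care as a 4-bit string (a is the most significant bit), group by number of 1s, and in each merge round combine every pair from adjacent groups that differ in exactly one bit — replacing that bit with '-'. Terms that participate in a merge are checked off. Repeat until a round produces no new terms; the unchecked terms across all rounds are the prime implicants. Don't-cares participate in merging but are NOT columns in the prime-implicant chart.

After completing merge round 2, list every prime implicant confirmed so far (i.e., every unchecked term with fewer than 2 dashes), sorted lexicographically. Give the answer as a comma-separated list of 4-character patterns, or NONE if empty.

-000

[col 0] 0000*, 0010*, 0011*, 0100*, 0101*, 0110*, 0111*, 1000*, 1011*, 1110*, 1111*
[col 1] -000, -011*, -110*, -111*, 0-00*, 0-10*, 0-11*, 00-0*, 001-*, 01-0*, 01-1*, 010-*, 011-*, 1-11*, 111-*
[col 2] --11, -11-, 0--0, 0-1-, 01--
Prime implicants: --11, -000, -11-, 0--0, 0-1-, 01--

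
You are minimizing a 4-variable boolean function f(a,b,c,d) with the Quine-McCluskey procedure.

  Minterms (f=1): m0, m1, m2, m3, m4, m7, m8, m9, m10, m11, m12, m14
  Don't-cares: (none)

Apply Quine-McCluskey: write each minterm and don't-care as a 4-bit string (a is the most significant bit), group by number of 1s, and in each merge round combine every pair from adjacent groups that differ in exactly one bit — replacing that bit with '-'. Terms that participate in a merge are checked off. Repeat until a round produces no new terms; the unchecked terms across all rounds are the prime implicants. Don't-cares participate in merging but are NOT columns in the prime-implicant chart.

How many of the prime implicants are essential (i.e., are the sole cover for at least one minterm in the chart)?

4

Round 0: 0000✓ 0001✓ 0010✓ 0011✓ 0100✓ 0111✓ 1000✓ 1001✓ 1010✓ 1011✓ 1100✓ 1110✓
Round 1: -000✓ -001✓ -010✓ -011✓ -100✓ 0-00✓ 0-11 00-0✓ 00-1✓ 000-✓ 001-✓ 1-00✓ 1-10✓ 10-0✓ 10-1✓ 100-✓ 101-✓ 11-0✓
Round 2: --00 -0-0✓ -0-1✓ -00-✓ -01-✓ 00--✓ 1--0 10--✓
Round 3: -0--
PIs = {--00, -0--, 0-11, 1--0}
Coverage chart:
  m0: --00,-0--
  m1: -0-- ←essential
  m2: -0-- ←essential
  m3: -0--,0-11
  m4: --00 ←essential
  m7: 0-11 ←essential
  m8: --00,-0--,1--0
  m9: -0-- ←essential
  m10: -0--,1--0
  m11: -0-- ←essential
  m12: --00,1--0
  m14: 1--0 ←essential
Essential: --00, -0--, 0-11, 1--0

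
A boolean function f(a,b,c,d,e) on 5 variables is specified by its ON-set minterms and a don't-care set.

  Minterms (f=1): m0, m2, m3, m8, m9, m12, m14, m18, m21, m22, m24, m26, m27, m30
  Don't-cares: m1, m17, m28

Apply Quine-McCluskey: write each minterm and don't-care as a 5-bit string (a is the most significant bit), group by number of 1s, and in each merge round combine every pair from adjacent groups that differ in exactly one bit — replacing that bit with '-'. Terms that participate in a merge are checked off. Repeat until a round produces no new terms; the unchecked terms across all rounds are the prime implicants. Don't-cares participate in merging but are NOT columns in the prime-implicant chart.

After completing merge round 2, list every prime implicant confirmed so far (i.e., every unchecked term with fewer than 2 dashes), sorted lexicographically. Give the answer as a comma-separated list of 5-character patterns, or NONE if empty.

Round 0: 00000✓ 00001✓ 00010✓ 00011✓ 01000✓ 01001✓ 01100✓ 01110✓ 10001✓ 10010✓ 10101✓ 10110✓ 11000✓ 11010✓ 11011✓ 11100✓ 11110✓
Round 1: -0001 -0010 -1000✓ -1100✓ -1110✓ 0-000✓ 0-001✓ 000-0✓ 000-1✓ 0000-✓ 0001-✓ 01-00✓ 0100-✓ 011-0✓ 1-010✓ 1-110✓ 10-01 10-10✓ 11-00✓ 11-10✓ 110-0✓ 1101- 111-0✓
Round 2: -1-00 -11-0 0-00- 000-- 1--10 11--0
PIs = {-0001, -0010, -1-00, -11-0, 0-00-, 000--, 1--10, 10-01, 11--0, 1101-}

-0001, -0010, 10-01, 1101-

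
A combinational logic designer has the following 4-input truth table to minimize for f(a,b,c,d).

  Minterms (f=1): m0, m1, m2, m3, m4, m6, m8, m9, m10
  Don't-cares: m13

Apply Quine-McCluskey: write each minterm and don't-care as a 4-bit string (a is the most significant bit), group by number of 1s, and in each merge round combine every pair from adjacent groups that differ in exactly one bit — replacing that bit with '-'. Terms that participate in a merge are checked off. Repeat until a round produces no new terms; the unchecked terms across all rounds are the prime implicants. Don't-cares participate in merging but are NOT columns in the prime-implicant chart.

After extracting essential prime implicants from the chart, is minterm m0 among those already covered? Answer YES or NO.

YES

size-2^0 implicants → 0000(✓)  0001(✓)  0010(✓)  0011(✓)  0100(✓)  0110(✓)  1000(✓)  1001(✓)  1010(✓)  1101(✓)
size-2^1 implicants → -000(✓)  -001(✓)  -010(✓)  0-00(✓)  0-10(✓)  00-0(✓)  00-1(✓)  000-(✓)  001-(✓)  01-0(✓)  1-01  10-0(✓)  100-(✓)
size-2^2 implicants → -0-0  -00-  0--0  00--
Unchecked terms (primes): -0-0, -00-, 0--0, 00--, 1-01
Minterm coverage:
  m0 ⊆ -0-0,-00-,0--0,00--
  m1 ⊆ -00-,00--
  m2 ⊆ -0-0,0--0,00--
  m3 ⊆ 00-- [E]
  m4 ⊆ 0--0 [E]
  m6 ⊆ 0--0 [E]
  m8 ⊆ -0-0,-00-
  m9 ⊆ -00-,1-01
  m10 ⊆ -0-0 [E]
E = {-0-0, 0--0, 00--}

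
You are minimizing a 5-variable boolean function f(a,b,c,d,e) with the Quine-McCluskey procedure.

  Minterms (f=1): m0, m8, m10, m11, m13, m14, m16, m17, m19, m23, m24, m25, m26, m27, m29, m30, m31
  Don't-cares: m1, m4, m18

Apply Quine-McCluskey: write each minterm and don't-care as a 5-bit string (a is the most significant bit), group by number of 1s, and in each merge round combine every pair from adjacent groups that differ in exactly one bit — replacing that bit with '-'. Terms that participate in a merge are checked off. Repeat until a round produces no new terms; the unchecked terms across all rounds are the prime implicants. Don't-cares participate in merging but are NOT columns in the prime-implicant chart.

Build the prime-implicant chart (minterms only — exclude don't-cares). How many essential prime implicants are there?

[col 0] 00000*, 00001*, 00100*, 01000*, 01010*, 01011*, 01101*, 01110*, 10000*, 10001*, 10010*, 10011*, 10111*, 11000*, 11001*, 11010*, 11011*, 11101*, 11110*, 11111*
[col 1] -0000*, -0001*, -1000*, -1010*, -1011*, -1101, -1110*, 0-000*, 00-00, 0000-*, 01-10*, 010-0*, 0101-*, 1-000*, 1-001*, 1-010*, 1-011*, 1-111*, 10-11*, 100-0*, 100-1*, 1000-*, 1001-*, 11-01*, 11-10*, 11-11*, 110-0*, 110-1*, 1100-*, 1101-*, 111-1*, 1111-*
[col 2] --000, -000-, -1-10, -10-0, -101-, 1--11, 1-0-0*, 1-0-1*, 1-00-*, 1-01-*, 100--*, 11--1, 11-1-, 110--*
[col 3] 1-0--
Prime implicants: --000, -000-, -1-10, -10-0, -101-, -1101, 00-00, 1--11, 1-0--, 11--1, 11-1-
PI chart (minterm → PIs covering it):
  0 | --000,-000-,00-00
  8 | --000,-10-0
  10 | -1-10,-10-0,-101-
  11 | -101-  (sole → essential)
  13 | -1101  (sole → essential)
  14 | -1-10  (sole → essential)
  16 | --000,-000-,1-0--
  17 | -000-,1-0--
  19 | 1--11,1-0--
  23 | 1--11  (sole → essential)
  24 | --000,-10-0,1-0--
  25 | 1-0--,11--1
  26 | -1-10,-10-0,-101-,1-0--,11-1-
  27 | -101-,1--11,1-0--,11--1,11-1-
  29 | -1101,11--1
  30 | -1-10,11-1-
  31 | 1--11,11--1,11-1-
Essential prime implicants: -1-10, -101-, -1101, 1--11

4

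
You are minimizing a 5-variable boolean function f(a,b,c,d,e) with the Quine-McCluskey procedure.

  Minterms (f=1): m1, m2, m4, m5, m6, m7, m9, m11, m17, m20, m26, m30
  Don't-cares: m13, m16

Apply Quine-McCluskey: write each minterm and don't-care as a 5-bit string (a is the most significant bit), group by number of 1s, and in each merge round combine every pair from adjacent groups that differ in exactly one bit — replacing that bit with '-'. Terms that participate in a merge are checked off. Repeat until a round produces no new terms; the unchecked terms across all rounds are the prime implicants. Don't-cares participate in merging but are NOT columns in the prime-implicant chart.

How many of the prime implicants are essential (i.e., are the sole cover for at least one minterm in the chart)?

4

Round 0: 00001✓ 00010✓ 00100✓ 00101✓ 00110✓ 00111✓ 01001✓ 01011✓ 01101✓ 10000✓ 10001✓ 10100✓ 11010✓ 11110✓
Round 1: -0001 -0100 0-001✓ 0-101✓ 00-01✓ 00-10 001-0✓ 001-1✓ 0010-✓ 0011-✓ 01-01✓ 010-1 10-00 1000- 11-10
Round 2: 0--01 001--
PIs = {-0001, -0100, 0--01, 00-10, 001--, 010-1, 10-00, 1000-, 11-10}
Coverage chart:
  m1: -0001,0--01
  m2: 00-10 ←essential
  m4: -0100,001--
  m5: 0--01,001--
  m6: 00-10,001--
  m7: 001-- ←essential
  m9: 0--01,010-1
  m11: 010-1 ←essential
  m17: -0001,1000-
  m20: -0100,10-00
  m26: 11-10 ←essential
  m30: 11-10 ←essential
Essential: 00-10, 001--, 010-1, 11-10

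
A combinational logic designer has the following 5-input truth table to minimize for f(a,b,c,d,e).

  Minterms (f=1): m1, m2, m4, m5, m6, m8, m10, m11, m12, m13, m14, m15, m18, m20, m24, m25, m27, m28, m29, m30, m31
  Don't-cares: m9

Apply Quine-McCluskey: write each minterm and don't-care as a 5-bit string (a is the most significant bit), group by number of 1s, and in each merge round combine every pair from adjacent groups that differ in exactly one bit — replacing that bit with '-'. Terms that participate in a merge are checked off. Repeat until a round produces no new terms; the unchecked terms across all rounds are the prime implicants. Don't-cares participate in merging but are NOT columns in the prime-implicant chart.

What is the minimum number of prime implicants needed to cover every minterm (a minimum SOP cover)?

size-2^0 implicants → 00001(✓)  00010(✓)  00100(✓)  00101(✓)  00110(✓)  01000(✓)  01001(✓)  01010(✓)  01011(✓)  01100(✓)  01101(✓)  01110(✓)  01111(✓)  10010(✓)  10100(✓)  11000(✓)  11001(✓)  11011(✓)  11100(✓)  11101(✓)  11110(✓)  11111(✓)
size-2^1 implicants → -0010  -0100(✓)  -1000(✓)  -1001(✓)  -1011(✓)  -1100(✓)  -1101(✓)  -1110(✓)  -1111(✓)  0-001(✓)  0-010(✓)  0-100(✓)  0-101(✓)  0-110(✓)  00-01(✓)  00-10(✓)  001-0(✓)  0010-(✓)  01-00(✓)  01-01(✓)  01-10(✓)  01-11(✓)  010-0(✓)  010-1(✓)  0100-(✓)  0101-(✓)  011-0(✓)  011-1(✓)  0110-(✓)  0111-(✓)  1-100(✓)  11-00(✓)  11-01(✓)  11-11(✓)  110-1(✓)  1100-(✓)  111-0(✓)  111-1(✓)  1110-(✓)  1111-(✓)
size-2^2 implicants → --100  -1-00(✓)  -1-01(✓)  -1-11(✓)  -10-1(✓)  -100-(✓)  -11-0(✓)  -11-1(✓)  -110-(✓)  -111-(✓)  0--01  0--10  0-1-0  0-10-  01--0(✓)  01--1(✓)  01-0-(✓)  01-1-(✓)  010--(✓)  011--(✓)  11--1(✓)  11-0-(✓)  111--(✓)
size-2^3 implicants → -1--1  -1-0-  -11--  01---
Unchecked terms (primes): --100, -0010, -1--1, -1-0-, -11--, 0--01, 0--10, 0-1-0, 0-10-, 01---
Minterm coverage:
  m1 ⊆ 0--01 [E]
  m2 ⊆ -0010,0--10
  m4 ⊆ --100,0-1-0,0-10-
  m5 ⊆ 0--01,0-10-
  m6 ⊆ 0--10,0-1-0
  m8 ⊆ -1-0-,01---
  m10 ⊆ 0--10,01---
  m11 ⊆ -1--1,01---
  m12 ⊆ --100,-1-0-,-11--,0-1-0,0-10-,01---
  m13 ⊆ -1--1,-1-0-,-11--,0--01,0-10-,01---
  m14 ⊆ -11--,0--10,0-1-0,01---
  m15 ⊆ -1--1,-11--,01---
  m18 ⊆ -0010 [E]
  m20 ⊆ --100 [E]
  m24 ⊆ -1-0- [E]
  m25 ⊆ -1--1,-1-0-
  m27 ⊆ -1--1 [E]
  m28 ⊆ --100,-1-0-,-11--
  m29 ⊆ -1--1,-1-0-,-11--
  m30 ⊆ -11-- [E]
  m31 ⊆ -1--1,-11--
E = {--100, -0010, -1--1, -1-0-, -11--, 0--01}
Petrick residual → 0--10
Cover = cd'e' + b'c'de' + be + bd' + bc + a'd'e + a'de'  |cover|=7

7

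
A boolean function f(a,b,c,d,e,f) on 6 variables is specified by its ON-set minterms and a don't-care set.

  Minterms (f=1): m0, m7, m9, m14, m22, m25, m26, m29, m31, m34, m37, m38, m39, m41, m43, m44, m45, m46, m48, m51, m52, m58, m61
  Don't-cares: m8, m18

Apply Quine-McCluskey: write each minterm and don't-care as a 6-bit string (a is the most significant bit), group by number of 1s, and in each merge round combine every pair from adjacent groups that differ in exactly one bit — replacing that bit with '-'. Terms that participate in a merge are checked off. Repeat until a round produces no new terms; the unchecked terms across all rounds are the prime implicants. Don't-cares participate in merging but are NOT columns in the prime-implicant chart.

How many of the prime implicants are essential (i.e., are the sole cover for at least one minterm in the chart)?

10

Round 0: 000000✓ 000111✓ 001000✓ 001001✓ 001110✓ 010010✓ 010110✓ 011001✓ 011010✓ 011101✓ 011111✓ 100010✓ 100101✓ 100110✓ 100111✓ 101001✓ 101011✓ 101100✓ 101101✓ 101110✓ 110000✓ 110011 110100✓ 111010✓ 111101✓
Round 1: -00111 -01001 -01110 -11010 -11101 0-1001 00-000 00100- 01-010 010-10 011-01 0111-1 1-1101 10-101 10-110 100-10 1001-1 10011- 101-01 1010-1 1011-0 10110- 110-00
PIs = {-00111, -01001, -01110, -11010, -11101, 0-1001, 00-000, 00100-, 01-010, 010-10, 011-01, 0111-1, 1-1101, 10-101, 10-110, 100-10, 1001-1, 10011-, 101-01, 1010-1, 1011-0, 10110-, 110-00, 110011}
Coverage chart:
  m0: 00-000 ←essential
  m7: -00111 ←essential
  m9: -01001,0-1001,00100-
  m14: -01110 ←essential
  m22: 010-10 ←essential
  m25: 0-1001,011-01
  m26: -11010,01-010
  m29: -11101,011-01,0111-1
  m31: 0111-1 ←essential
  m34: 100-10 ←essential
  m37: 10-101,1001-1
  m38: 10-110,100-10,10011-
  m39: -00111,1001-1,10011-
  m41: -01001,101-01,1010-1
  m43: 1010-1 ←essential
  m44: 1011-0,10110-
  m45: 1-1101,10-101,101-01,10110-
  m46: -01110,10-110,1011-0
  m48: 110-00 ←essential
  m51: 110011 ←essential
  m52: 110-00 ←essential
  m58: -11010 ←essential
  m61: -11101,1-1101
Essential: -00111, -01110, -11010, 00-000, 010-10, 0111-1, 100-10, 1010-1, 110-00, 110011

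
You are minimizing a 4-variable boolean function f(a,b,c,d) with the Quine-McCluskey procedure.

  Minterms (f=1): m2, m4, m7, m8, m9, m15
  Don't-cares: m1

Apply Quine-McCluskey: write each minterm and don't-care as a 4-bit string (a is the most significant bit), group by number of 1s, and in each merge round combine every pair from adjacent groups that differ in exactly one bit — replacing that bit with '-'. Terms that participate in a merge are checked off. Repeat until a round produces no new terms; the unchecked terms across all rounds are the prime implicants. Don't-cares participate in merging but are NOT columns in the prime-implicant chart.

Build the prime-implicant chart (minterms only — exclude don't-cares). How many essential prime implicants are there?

4

size-2^0 implicants → 0001(✓)  0010  0100  0111(✓)  1000(✓)  1001(✓)  1111(✓)
size-2^1 implicants → -001  -111  100-
Unchecked terms (primes): -001, -111, 0010, 0100, 100-
Minterm coverage:
  m2 ⊆ 0010 [E]
  m4 ⊆ 0100 [E]
  m7 ⊆ -111 [E]
  m8 ⊆ 100- [E]
  m9 ⊆ -001,100-
  m15 ⊆ -111 [E]
E = {-111, 0010, 0100, 100-}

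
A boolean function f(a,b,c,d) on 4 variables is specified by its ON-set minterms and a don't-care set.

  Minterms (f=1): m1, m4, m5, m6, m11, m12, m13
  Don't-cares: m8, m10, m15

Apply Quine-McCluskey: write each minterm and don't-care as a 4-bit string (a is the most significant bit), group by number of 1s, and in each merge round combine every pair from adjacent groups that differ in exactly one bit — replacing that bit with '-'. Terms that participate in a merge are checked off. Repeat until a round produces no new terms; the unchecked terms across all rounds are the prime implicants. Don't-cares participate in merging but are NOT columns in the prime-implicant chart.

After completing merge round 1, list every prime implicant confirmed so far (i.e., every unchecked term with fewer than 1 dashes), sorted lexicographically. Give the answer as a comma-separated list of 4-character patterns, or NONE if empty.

NONE

[col 0] 0001*, 0100*, 0101*, 0110*, 1000*, 1010*, 1011*, 1100*, 1101*, 1111*
[col 1] -100*, -101*, 0-01, 01-0, 010-*, 1-00, 1-11, 10-0, 101-, 11-1, 110-*
[col 2] -10-
Prime implicants: -10-, 0-01, 01-0, 1-00, 1-11, 10-0, 101-, 11-1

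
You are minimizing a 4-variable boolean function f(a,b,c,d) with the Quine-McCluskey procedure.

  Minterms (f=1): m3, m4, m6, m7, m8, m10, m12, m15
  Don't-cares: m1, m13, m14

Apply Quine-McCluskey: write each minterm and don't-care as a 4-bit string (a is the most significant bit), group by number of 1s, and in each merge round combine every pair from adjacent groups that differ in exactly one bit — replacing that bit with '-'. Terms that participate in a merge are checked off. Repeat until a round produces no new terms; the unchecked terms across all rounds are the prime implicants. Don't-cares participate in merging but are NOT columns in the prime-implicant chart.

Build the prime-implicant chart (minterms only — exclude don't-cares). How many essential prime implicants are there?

2

[col 0] 0001*, 0011*, 0100*, 0110*, 0111*, 1000*, 1010*, 1100*, 1101*, 1110*, 1111*
[col 1] -100*, -110*, -111*, 0-11, 00-1, 01-0*, 011-*, 1-00*, 1-10*, 10-0*, 11-0*, 11-1*, 110-*, 111-*
[col 2] -1-0, -11-, 1--0, 11--
Prime implicants: -1-0, -11-, 0-11, 00-1, 1--0, 11--
PI chart (minterm → PIs covering it):
  3 | 0-11,00-1
  4 | -1-0  (sole → essential)
  6 | -1-0,-11-
  7 | -11-,0-11
  8 | 1--0  (sole → essential)
  10 | 1--0  (sole → essential)
  12 | -1-0,1--0,11--
  15 | -11-,11--
Essential prime implicants: -1-0, 1--0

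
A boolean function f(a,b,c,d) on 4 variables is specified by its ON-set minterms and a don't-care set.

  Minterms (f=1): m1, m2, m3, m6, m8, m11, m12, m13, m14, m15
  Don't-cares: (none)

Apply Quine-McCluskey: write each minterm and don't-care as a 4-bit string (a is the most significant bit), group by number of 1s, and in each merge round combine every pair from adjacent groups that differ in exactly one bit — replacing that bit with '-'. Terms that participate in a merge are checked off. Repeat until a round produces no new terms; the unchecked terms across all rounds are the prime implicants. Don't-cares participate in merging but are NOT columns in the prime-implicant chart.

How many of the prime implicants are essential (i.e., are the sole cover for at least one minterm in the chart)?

[col 0] 0001*, 0010*, 0011*, 0110*, 1000*, 1011*, 1100*, 1101*, 1110*, 1111*
[col 1] -011, -110, 0-10, 00-1, 001-, 1-00, 1-11, 11-0*, 11-1*, 110-*, 111-*
[col 2] 11--
Prime implicants: -011, -110, 0-10, 00-1, 001-, 1-00, 1-11, 11--
PI chart (minterm → PIs covering it):
  1 | 00-1  (sole → essential)
  2 | 0-10,001-
  3 | -011,00-1,001-
  6 | -110,0-10
  8 | 1-00  (sole → essential)
  11 | -011,1-11
  12 | 1-00,11--
  13 | 11--  (sole → essential)
  14 | -110,11--
  15 | 1-11,11--
Essential prime implicants: 00-1, 1-00, 11--

3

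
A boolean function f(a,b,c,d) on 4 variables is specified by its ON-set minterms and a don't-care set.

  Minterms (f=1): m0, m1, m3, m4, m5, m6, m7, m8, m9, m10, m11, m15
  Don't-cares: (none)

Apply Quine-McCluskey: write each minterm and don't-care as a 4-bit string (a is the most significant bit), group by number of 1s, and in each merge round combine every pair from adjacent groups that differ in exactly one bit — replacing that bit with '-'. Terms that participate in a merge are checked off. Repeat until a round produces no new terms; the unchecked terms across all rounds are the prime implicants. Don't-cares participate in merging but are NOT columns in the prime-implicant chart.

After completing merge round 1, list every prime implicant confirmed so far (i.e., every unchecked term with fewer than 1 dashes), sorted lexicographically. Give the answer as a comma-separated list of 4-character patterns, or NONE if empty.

NONE

Round 0: 0000✓ 0001✓ 0011✓ 0100✓ 0101✓ 0110✓ 0111✓ 1000✓ 1001✓ 1010✓ 1011✓ 1111✓
Round 1: -000✓ -001✓ -011✓ -111✓ 0-00✓ 0-01✓ 0-11✓ 00-1✓ 000-✓ 01-0✓ 01-1✓ 010-✓ 011-✓ 1-11✓ 10-0✓ 10-1✓ 100-✓ 101-✓
Round 2: --11 -0-1 -00- 0--1 0-0- 01-- 10--
PIs = {--11, -0-1, -00-, 0--1, 0-0-, 01--, 10--}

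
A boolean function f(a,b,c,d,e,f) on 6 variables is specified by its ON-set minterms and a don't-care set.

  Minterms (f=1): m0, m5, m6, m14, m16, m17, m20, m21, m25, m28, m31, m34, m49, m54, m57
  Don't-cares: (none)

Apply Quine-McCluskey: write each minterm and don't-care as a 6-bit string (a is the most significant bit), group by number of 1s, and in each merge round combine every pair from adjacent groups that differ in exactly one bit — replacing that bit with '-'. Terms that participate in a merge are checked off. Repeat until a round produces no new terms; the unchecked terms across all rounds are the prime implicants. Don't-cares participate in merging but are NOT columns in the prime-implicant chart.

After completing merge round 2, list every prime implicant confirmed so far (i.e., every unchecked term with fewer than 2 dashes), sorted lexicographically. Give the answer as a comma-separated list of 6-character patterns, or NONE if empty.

[col 0] 000000*, 000101*, 000110*, 001110*, 010000*, 010001*, 010100*, 010101*, 011001*, 011100*, 011111, 100010, 110001*, 110110, 111001*
[col 1] -10001*, -11001*, 0-0000, 0-0101, 00-110, 01-001*, 01-100, 010-00*, 010-01*, 01000-*, 01010-*, 11-001*
[col 2] -1-001, 010-0-
Prime implicants: -1-001, 0-0000, 0-0101, 00-110, 01-100, 010-0-, 011111, 100010, 110110

0-0000, 0-0101, 00-110, 01-100, 011111, 100010, 110110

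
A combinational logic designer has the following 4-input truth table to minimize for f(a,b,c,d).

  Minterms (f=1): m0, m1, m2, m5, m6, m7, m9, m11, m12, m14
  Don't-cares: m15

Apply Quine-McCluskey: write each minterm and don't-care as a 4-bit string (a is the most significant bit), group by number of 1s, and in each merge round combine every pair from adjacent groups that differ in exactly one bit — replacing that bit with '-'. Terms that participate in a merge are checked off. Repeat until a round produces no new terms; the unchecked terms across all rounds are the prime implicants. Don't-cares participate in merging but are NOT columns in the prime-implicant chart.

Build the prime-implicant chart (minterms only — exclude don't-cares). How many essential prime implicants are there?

[col 0] 0000*, 0001*, 0010*, 0101*, 0110*, 0111*, 1001*, 1011*, 1100*, 1110*, 1111*
[col 1] -001, -110*, -111*, 0-01, 0-10, 00-0, 000-, 01-1, 011-*, 1-11, 10-1, 11-0, 111-*
[col 2] -11-
Prime implicants: -001, -11-, 0-01, 0-10, 00-0, 000-, 01-1, 1-11, 10-1, 11-0
PI chart (minterm → PIs covering it):
  0 | 00-0,000-
  1 | -001,0-01,000-
  2 | 0-10,00-0
  5 | 0-01,01-1
  6 | -11-,0-10
  7 | -11-,01-1
  9 | -001,10-1
  11 | 1-11,10-1
  12 | 11-0  (sole → essential)
  14 | -11-,11-0
Essential prime implicants: 11-0

1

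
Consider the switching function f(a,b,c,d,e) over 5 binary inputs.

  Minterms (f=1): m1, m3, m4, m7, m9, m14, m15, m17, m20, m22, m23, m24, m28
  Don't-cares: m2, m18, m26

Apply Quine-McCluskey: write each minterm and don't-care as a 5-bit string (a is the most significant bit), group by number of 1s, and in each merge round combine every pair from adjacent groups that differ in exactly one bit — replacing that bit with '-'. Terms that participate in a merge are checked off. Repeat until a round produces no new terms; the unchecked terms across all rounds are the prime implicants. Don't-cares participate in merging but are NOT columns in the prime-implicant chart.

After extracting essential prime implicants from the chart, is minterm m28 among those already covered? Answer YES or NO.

[col 0] 00001*, 00010*, 00011*, 00100*, 00111*, 01001*, 01110*, 01111*, 10001*, 10010*, 10100*, 10110*, 10111*, 11000*, 11010*, 11100*
[col 1] -0001, -0010, -0100, -0111, 0-001, 0-111, 00-11, 000-1, 0001-, 0111-, 1-010, 1-100, 10-10, 101-0, 1011-, 11-00, 110-0
Prime implicants: -0001, -0010, -0100, -0111, 0-001, 0-111, 00-11, 000-1, 0001-, 0111-, 1-010, 1-100, 10-10, 101-0, 1011-, 11-00, 110-0
PI chart (minterm → PIs covering it):
  1 | -0001,0-001,000-1
  3 | 00-11,000-1,0001-
  4 | -0100  (sole → essential)
  7 | -0111,0-111,00-11
  9 | 0-001  (sole → essential)
  14 | 0111-  (sole → essential)
  15 | 0-111,0111-
  17 | -0001  (sole → essential)
  20 | -0100,1-100,101-0
  22 | 10-10,101-0,1011-
  23 | -0111,1011-
  24 | 11-00,110-0
  28 | 1-100,11-00
Essential prime implicants: -0001, -0100, 0-001, 0111-

NO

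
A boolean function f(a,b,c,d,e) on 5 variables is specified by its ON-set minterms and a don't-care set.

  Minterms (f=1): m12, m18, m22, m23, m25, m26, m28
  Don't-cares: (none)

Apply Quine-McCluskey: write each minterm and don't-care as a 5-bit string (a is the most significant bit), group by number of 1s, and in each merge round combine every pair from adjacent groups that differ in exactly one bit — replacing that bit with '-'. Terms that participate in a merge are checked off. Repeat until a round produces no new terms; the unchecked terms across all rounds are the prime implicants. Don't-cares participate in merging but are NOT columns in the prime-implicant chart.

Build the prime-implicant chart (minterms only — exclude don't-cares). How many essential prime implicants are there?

size-2^0 implicants → 01100(✓)  10010(✓)  10110(✓)  10111(✓)  11001  11010(✓)  11100(✓)
size-2^1 implicants → -1100  1-010  10-10  1011-
Unchecked terms (primes): -1100, 1-010, 10-10, 1011-, 11001
Minterm coverage:
  m12 ⊆ -1100 [E]
  m18 ⊆ 1-010,10-10
  m22 ⊆ 10-10,1011-
  m23 ⊆ 1011- [E]
  m25 ⊆ 11001 [E]
  m26 ⊆ 1-010 [E]
  m28 ⊆ -1100 [E]
E = {-1100, 1-010, 1011-, 11001}

4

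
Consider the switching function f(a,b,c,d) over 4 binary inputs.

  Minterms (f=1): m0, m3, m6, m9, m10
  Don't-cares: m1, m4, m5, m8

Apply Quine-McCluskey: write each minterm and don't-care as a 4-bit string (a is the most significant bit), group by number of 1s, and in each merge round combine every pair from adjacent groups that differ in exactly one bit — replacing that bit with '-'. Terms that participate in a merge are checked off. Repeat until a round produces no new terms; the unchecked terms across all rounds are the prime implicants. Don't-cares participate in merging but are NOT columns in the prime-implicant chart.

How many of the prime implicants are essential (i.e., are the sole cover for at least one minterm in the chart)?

size-2^0 implicants → 0000(✓)  0001(✓)  0011(✓)  0100(✓)  0101(✓)  0110(✓)  1000(✓)  1001(✓)  1010(✓)
size-2^1 implicants → -000(✓)  -001(✓)  0-00(✓)  0-01(✓)  00-1  000-(✓)  01-0  010-(✓)  10-0  100-(✓)
size-2^2 implicants → -00-  0-0-
Unchecked terms (primes): -00-, 0-0-, 00-1, 01-0, 10-0
Minterm coverage:
  m0 ⊆ -00-,0-0-
  m3 ⊆ 00-1 [E]
  m6 ⊆ 01-0 [E]
  m9 ⊆ -00- [E]
  m10 ⊆ 10-0 [E]
E = {-00-, 00-1, 01-0, 10-0}

4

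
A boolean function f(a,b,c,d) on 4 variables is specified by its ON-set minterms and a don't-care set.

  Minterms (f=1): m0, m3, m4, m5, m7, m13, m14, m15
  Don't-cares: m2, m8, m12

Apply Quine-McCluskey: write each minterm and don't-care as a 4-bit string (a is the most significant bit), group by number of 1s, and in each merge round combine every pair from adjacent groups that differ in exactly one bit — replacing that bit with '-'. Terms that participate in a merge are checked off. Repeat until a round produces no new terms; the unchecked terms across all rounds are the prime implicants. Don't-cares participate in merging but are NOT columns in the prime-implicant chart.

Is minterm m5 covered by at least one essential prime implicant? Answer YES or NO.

[col 0] 0000*, 0010*, 0011*, 0100*, 0101*, 0111*, 1000*, 1100*, 1101*, 1110*, 1111*
[col 1] -000*, -100*, -101*, -111*, 0-00*, 0-11, 00-0, 001-, 01-1*, 010-*, 1-00*, 11-0*, 11-1*, 110-*, 111-*
[col 2] --00, -1-1, -10-, 11--
Prime implicants: --00, -1-1, -10-, 0-11, 00-0, 001-, 11--
PI chart (minterm → PIs covering it):
  0 | --00,00-0
  3 | 0-11,001-
  4 | --00,-10-
  5 | -1-1,-10-
  7 | -1-1,0-11
  13 | -1-1,-10-,11--
  14 | 11--  (sole → essential)
  15 | -1-1,11--
Essential prime implicants: 11--

NO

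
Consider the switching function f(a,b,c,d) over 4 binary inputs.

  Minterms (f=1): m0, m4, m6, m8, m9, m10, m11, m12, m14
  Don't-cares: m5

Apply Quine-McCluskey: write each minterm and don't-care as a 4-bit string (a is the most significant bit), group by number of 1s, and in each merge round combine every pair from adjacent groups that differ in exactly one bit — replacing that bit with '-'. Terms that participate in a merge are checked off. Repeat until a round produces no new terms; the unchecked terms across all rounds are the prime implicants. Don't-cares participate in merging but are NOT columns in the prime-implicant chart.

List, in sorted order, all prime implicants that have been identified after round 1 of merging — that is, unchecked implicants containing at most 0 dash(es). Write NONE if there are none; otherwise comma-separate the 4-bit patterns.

NONE

[col 0] 0000*, 0100*, 0101*, 0110*, 1000*, 1001*, 1010*, 1011*, 1100*, 1110*
[col 1] -000*, -100*, -110*, 0-00*, 01-0*, 010-, 1-00*, 1-10*, 10-0*, 10-1*, 100-*, 101-*, 11-0*
[col 2] --00, -1-0, 1--0, 10--
Prime implicants: --00, -1-0, 010-, 1--0, 10--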